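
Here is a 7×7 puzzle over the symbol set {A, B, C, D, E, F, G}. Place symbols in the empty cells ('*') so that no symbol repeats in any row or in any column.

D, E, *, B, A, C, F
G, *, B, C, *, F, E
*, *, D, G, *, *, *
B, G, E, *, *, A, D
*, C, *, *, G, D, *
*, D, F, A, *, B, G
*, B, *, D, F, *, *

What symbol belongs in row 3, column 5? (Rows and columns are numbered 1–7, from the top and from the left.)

row 1 has {A,B,C,D,E,F}; column 3 has {B,D,E,F} — only G is left for (r1,c3).
row 2 has {B,C,E,F,G}; column 2 has {B,C,D,E,G} — only A is left for (r2,c2).
row 2 has {A,B,C,E,F,G}; column 5 has {A,F,G} — only D is left for (r2,c5).
row 3 has {D,G}; column 2 has {A,B,C,D,E,G} — only F is left for (r3,c2).
row 3 has {D,F,G}; column 6 has {A,B,C,D,F} — only E is left for (r3,c6).
row 4 has {A,B,D,E,G}; column 4 has {A,B,C,D,G} — only F is left for (r4,c4).
row 4 has {A,B,D,E,F,G}; column 5 has {A,D,F,G} — only C is left for (r4,c5).
row 5 has {C,D,G}; column 3 has {B,D,E,F,G} — only A is left for (r5,c3).
row 5 has {A,C,D,G}; column 4 has {A,B,C,D,F,G} — only E is left for (r5,c4).
row 5 has {A,C,D,E,G}; column 7 has {D,E,F,G} — only B is left for (r5,c7).
row 6 has {A,B,D,F,G}; column 5 has {A,C,D,F,G} — only E is left for (r6,c5).
row 7 has {B,D,F}; column 3 has {A,B,D,E,F,G} — only C is left for (r7,c3).
row 7 has {B,C,D,F}; column 6 has {A,B,C,D,E,F} — only G is left for (r7,c6).
row 7 has {B,C,D,F,G}; column 7 has {B,D,E,F,G} — only A is left for (r7,c7).
row 3 has {D,E,F,G}; column 5 has {A,C,D,E,F,G} — only B is left for (r3,c5).

B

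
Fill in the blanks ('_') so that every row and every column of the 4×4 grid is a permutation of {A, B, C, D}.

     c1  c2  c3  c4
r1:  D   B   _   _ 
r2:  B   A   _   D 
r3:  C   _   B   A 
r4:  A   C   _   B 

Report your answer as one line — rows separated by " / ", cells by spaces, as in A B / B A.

(r1,c4): row 1 has {B,D}; column 4 has {A,B,D}, so it must be C.
(r2,c3): row 2 has {A,B,D}; column 3 has {B}, so it must be C.
(r3,c2): row 3 has {A,B,C}; column 2 has {A,B,C}, so it must be D.
(r4,c3): row 4 has {A,B,C}; column 3 has {B,C}, so it must be D.
(r1,c3): row 1 has {B,C,D}; column 3 has {B,C,D}, so it must be A.

D B A C / B A C D / C D B A / A C D B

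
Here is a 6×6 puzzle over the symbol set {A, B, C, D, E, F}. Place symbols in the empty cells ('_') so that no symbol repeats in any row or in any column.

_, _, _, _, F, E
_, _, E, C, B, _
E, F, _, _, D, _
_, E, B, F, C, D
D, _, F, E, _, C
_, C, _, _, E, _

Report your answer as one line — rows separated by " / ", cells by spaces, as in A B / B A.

C A D B F E / F D E C B A / E F C A D B / A E B F C D / D B F E A C / B C A D E F

(r4,c1) = A
(r5,c5) = A
(r2,c1) = F
(r2,c6) = A
(r3,c6) = B
(r5,c2) = B
(r6,c1) = B
(r6,c6) = F
(r1,c1) = C
(r2,c2) = D
(r3,c4) = A
(r6,c4) = D
(r1,c2) = A
(r1,c3) = D
(r1,c4) = B
(r3,c3) = C
(r6,c3) = A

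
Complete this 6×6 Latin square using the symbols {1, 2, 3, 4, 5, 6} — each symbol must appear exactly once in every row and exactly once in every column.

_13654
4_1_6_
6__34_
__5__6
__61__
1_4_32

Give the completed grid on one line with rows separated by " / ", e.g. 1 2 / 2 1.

Cell (r1,c1): row 1 has {1,3,4,5,6}; column 1 has {1,4,6} → 2.
Cell (r3,c3): row 3 has {3,4,6}; column 3 has {1,3,4,5,6} → 2.
Cell (r4,c1): row 4 has {5,6}; column 1 has {1,2,4,6} → 3.
Cell (r5,c1): row 5 has {1,6}; column 1 has {1,2,3,4,6} → 5.
Cell (r5,c5): row 5 has {1,5,6}; column 5 has {3,4,5,6} → 2.
Cell (r5,c6): row 5 has {1,2,5,6}; column 6 has {2,4,6} → 3.
Cell (r6,c4): row 6 has {1,2,3,4}; column 4 has {1,3,6} → 5.
Cell (r2,c4): row 2 has {1,4,6}; column 4 has {1,3,5,6} → 2.
Cell (r2,c6): row 2 has {1,2,4,6}; column 6 has {2,3,4,6} → 5.
Cell (r3,c2): row 3 has {2,3,4,6}; column 2 has {1} → 5.
Cell (r3,c6): row 3 has {2,3,4,5,6}; column 6 has {2,3,4,5,6} → 1.
Cell (r4,c4): row 4 has {3,5,6}; column 4 has {1,2,3,5,6} → 4.
Cell (r4,c5): row 4 has {3,4,5,6}; column 5 has {2,3,4,5,6} → 1.
Cell (r5,c2): row 5 has {1,2,3,5,6}; column 2 has {1,5} → 4.
Cell (r6,c2): row 6 has {1,2,3,4,5}; column 2 has {1,4,5} → 6.
Cell (r2,c2): row 2 has {1,2,4,5,6}; column 2 has {1,4,5,6} → 3.
Cell (r4,c2): row 4 has {1,3,4,5,6}; column 2 has {1,3,4,5,6} → 2.

2 1 3 6 5 4 / 4 3 1 2 6 5 / 6 5 2 3 4 1 / 3 2 5 4 1 6 / 5 4 6 1 2 3 / 1 6 4 5 3 2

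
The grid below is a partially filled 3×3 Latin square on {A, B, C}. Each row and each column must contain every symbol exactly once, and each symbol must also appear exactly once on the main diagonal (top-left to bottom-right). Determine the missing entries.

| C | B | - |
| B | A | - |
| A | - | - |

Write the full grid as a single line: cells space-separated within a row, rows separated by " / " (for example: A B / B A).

C B A / B A C / A C B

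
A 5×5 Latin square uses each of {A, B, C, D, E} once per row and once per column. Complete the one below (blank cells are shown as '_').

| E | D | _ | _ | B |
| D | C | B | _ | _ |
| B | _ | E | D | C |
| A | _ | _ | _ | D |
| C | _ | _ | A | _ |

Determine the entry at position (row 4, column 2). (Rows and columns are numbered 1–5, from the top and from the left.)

E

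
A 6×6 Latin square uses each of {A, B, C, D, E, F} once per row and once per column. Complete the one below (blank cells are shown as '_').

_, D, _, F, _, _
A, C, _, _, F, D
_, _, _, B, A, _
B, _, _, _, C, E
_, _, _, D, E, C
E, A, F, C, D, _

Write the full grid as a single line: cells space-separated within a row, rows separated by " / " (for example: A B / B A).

(r1,c1) = C
(r1,c5) = B
(r1,c6) = A
(r2,c4) = E
(r3,c6) = F
(r4,c2) = F
(r4,c4) = A
(r5,c1) = F
(r5,c2) = B
(r5,c3) = A
(r6,c6) = B
(r1,c3) = E
(r2,c3) = B
(r3,c1) = D
(r3,c2) = E
(r3,c3) = C
(r4,c3) = D

C D E F B A / A C B E F D / D E C B A F / B F D A C E / F B A D E C / E A F C D B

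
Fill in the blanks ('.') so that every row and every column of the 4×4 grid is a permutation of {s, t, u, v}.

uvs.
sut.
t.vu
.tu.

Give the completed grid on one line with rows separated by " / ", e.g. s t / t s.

row 1 has {s,u,v}; column 4 has {u} — only t is left for (r1,c4).
row 2 has {s,t,u}; column 4 has {t,u} — only v is left for (r2,c4).
row 3 has {t,u,v}; column 2 has {t,u,v} — only s is left for (r3,c2).
row 4 has {t,u}; column 1 has {s,t,u} — only v is left for (r4,c1).
row 4 has {t,u,v}; column 4 has {t,u,v} — only s is left for (r4,c4).

u v s t / s u t v / t s v u / v t u s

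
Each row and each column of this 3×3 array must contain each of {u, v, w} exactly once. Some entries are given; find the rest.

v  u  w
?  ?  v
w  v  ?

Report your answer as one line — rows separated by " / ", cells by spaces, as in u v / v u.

Cell (r2,c1): row 2 has {v}; column 1 has {v,w} → u.
Cell (r2,c2): row 2 has {u,v}; column 2 has {u,v} → w.
Cell (r3,c3): row 3 has {v,w}; column 3 has {v,w} → u.

v u w / u w v / w v u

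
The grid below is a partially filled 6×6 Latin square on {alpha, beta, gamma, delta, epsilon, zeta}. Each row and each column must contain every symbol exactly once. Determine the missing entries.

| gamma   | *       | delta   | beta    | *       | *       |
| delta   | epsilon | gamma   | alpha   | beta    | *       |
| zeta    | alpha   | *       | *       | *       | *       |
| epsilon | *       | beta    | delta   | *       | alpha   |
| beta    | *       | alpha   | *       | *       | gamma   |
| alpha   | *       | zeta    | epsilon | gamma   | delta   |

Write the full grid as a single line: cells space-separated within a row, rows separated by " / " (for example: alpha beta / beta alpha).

Cell (r1,c2): row 1 has {beta,gamma,delta}; column 2 has {alpha,epsilon} → zeta.
Cell (r1,c6): row 1 has {beta,gamma,delta,zeta}; column 6 has {alpha,gamma,delta} → epsilon.
Cell (r2,c6): row 2 has {alpha,beta,gamma,delta,epsilon}; column 6 has {alpha,gamma,delta,epsilon} → zeta.
Cell (r3,c3): row 3 has {alpha,zeta}; column 3 has {alpha,beta,gamma,delta,zeta} → epsilon.
Cell (r3,c4): row 3 has {alpha,epsilon,zeta}; column 4 has {alpha,beta,delta,epsilon} → gamma.
Cell (r3,c5): row 3 has {alpha,gamma,epsilon,zeta}; column 5 has {beta,gamma} → delta.
Cell (r3,c6): row 3 has {alpha,gamma,delta,epsilon,zeta}; column 6 has {alpha,gamma,delta,epsilon,zeta} → beta.
Cell (r4,c2): row 4 has {alpha,beta,delta,epsilon}; column 2 has {alpha,epsilon,zeta} → gamma.
Cell (r4,c5): row 4 has {alpha,beta,gamma,delta,epsilon}; column 5 has {beta,gamma,delta} → zeta.
Cell (r5,c2): row 5 has {alpha,beta,gamma}; column 2 has {alpha,gamma,epsilon,zeta} → delta.
Cell (r5,c4): row 5 has {alpha,beta,gamma,delta}; column 4 has {alpha,beta,gamma,delta,epsilon} → zeta.
Cell (r5,c5): row 5 has {alpha,beta,gamma,delta,zeta}; column 5 has {beta,gamma,delta,zeta} → epsilon.
Cell (r6,c2): row 6 has {alpha,gamma,delta,epsilon,zeta}; column 2 has {alpha,gamma,delta,epsilon,zeta} → beta.
Cell (r1,c5): row 1 has {beta,gamma,delta,epsilon,zeta}; column 5 has {beta,gamma,delta,epsilon,zeta} → alpha.

gamma zeta delta beta alpha epsilon / delta epsilon gamma alpha beta zeta / zeta alpha epsilon gamma delta beta / epsilon gamma beta delta zeta alpha / beta delta alpha zeta epsilon gamma / alpha beta zeta epsilon gamma delta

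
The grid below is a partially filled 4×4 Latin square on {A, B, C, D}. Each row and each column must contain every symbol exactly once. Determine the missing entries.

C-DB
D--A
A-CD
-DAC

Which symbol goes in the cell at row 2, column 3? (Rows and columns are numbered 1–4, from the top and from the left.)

B

(r1,c2) = A
(r2,c3) = B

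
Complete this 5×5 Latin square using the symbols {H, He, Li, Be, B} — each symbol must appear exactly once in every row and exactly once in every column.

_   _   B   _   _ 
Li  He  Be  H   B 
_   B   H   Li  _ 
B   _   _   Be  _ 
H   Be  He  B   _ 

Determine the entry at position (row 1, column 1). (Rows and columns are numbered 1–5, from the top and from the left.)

Be

(r1,c4) = He
(r4,c3) = Li
(r5,c5) = Li
(r1,c1) = Be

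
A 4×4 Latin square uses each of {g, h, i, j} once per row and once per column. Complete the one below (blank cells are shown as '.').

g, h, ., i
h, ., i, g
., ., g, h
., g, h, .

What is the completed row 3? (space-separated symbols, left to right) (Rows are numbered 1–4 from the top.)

j i g h

Cell (r1,c3): row 1 has {g,h,i}; column 3 has {g,h,i} → j.
Cell (r2,c2): row 2 has {g,h,i}; column 2 has {g,h} → j.
Cell (r3,c2): row 3 has {g,h}; column 2 has {g,h,j} → i.
Cell (r4,c4): row 4 has {g,h}; column 4 has {g,h,i} → j.
Cell (r3,c1): row 3 has {g,h,i}; column 1 has {g,h} → j.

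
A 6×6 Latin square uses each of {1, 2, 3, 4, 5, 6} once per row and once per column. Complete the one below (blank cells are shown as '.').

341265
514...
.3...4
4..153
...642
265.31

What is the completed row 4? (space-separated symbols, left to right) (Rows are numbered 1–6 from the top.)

4 2 6 1 5 3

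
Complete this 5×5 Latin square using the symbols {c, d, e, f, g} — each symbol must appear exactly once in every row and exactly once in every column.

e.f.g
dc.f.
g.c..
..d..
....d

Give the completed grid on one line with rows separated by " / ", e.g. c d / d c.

e d f c g / d c g f e / g e c d f / f g d e c / c f e g d

At row 1, column 2: row 1 has {e,f,g}; column 2 has {c}; that leaves d.
At row 1, column 4: row 1 has {d,e,f,g}; column 4 has {f}; that leaves c.
At row 2, column 5: row 2 has {c,d,f}; column 5 has {d,g}; that leaves e.
At row 3, column 5: row 3 has {c,g}; column 5 has {d,e,g}; that leaves f.
At row 4, column 5: row 4 has {d}; column 5 has {d,e,f,g}; that leaves c.
At row 2, column 3: row 2 has {c,d,e,f}; column 3 has {c,d,f}; that leaves g.
At row 3, column 2: row 3 has {c,f,g}; column 2 has {c,d}; that leaves e.
At row 3, column 4: row 3 has {c,e,f,g}; column 4 has {c,f}; that leaves d.
At row 4, column 1: row 4 has {c,d}; column 1 has {d,e,g}; that leaves f.
At row 4, column 2: row 4 has {c,d,f}; column 2 has {c,d,e}; that leaves g.
At row 4, column 4: row 4 has {c,d,f,g}; column 4 has {c,d,f}; that leaves e.
At row 5, column 1: row 5 has {d}; column 1 has {d,e,f,g}; that leaves c.
At row 5, column 2: row 5 has {c,d}; column 2 has {c,d,e,g}; that leaves f.
At row 5, column 3: row 5 has {c,d,f}; column 3 has {c,d,f,g}; that leaves e.
At row 5, column 4: row 5 has {c,d,e,f}; column 4 has {c,d,e,f}; that leaves g.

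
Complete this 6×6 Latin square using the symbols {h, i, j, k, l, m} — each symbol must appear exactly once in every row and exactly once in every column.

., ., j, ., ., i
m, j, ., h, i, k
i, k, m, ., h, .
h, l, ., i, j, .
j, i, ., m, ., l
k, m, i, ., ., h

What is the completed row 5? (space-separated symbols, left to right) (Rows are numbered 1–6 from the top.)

j i h m k l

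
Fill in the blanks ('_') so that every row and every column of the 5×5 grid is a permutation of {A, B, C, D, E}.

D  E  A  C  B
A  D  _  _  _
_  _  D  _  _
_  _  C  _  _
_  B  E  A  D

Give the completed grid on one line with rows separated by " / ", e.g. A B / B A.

D E A C B / A D B E C / E C D B A / B A C D E / C B E A D

row 2 has {A,D}; column 3 has {A,C,D,E} — only B is left for (r2,c3).
row 2 has {A,B,D}; column 4 has {A,C} — only E is left for (r2,c4).
row 2 has {A,B,D,E}; column 5 has {B,D} — only C is left for (r2,c5).
row 3 has {D}; column 4 has {A,C,E} — only B is left for (r3,c4).
row 4 has {C}; column 2 has {B,D,E} — only A is left for (r4,c2).
row 4 has {A,C}; column 4 has {A,B,C,E} — only D is left for (r4,c4).
row 4 has {A,C,D}; column 5 has {B,C,D} — only E is left for (r4,c5).
row 5 has {A,B,D,E}; column 1 has {A,D} — only C is left for (r5,c1).
row 3 has {B,D}; column 1 has {A,C,D} — only E is left for (r3,c1).
row 3 has {B,D,E}; column 2 has {A,B,D,E} — only C is left for (r3,c2).
row 3 has {B,C,D,E}; column 5 has {B,C,D,E} — only A is left for (r3,c5).
row 4 has {A,C,D,E}; column 1 has {A,C,D,E} — only B is left for (r4,c1).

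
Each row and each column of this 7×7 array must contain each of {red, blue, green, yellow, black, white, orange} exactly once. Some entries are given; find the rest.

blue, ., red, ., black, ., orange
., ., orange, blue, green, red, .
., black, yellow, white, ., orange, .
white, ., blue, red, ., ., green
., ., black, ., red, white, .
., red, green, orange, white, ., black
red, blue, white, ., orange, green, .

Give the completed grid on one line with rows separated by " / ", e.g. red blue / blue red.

row 1 has {red,blue,black,orange}; column 6 has {red,green,white,orange} — only yellow is left for (r1,c6).
row 3 has {yellow,black,white,orange}; column 1 has {red,blue,white} — only green is left for (r3,c1).
row 3 has {green,yellow,black,white,orange}; column 5 has {red,green,black,white,orange} — only blue is left for (r3,c5).
row 3 has {blue,green,yellow,black,white,orange}; column 7 has {green,black,orange} — only red is left for (r3,c7).
row 4 has {red,blue,green,white}; column 5 has {red,blue,green,black,white,orange} — only yellow is left for (r4,c5).
row 4 has {red,blue,green,yellow,white}; column 6 has {red,green,yellow,white,orange} — only black is left for (r4,c6).
row 6 has {red,green,black,white,orange}; column 1 has {red,blue,green,white} — only yellow is left for (r6,c1).
row 6 has {red,green,yellow,black,white,orange}; column 6 has {red,green,yellow,black,white,orange} — only blue is left for (r6,c6).
row 7 has {red,blue,green,white,orange}; column 7 has {red,green,black,orange} — only yellow is left for (r7,c7).
row 1 has {red,blue,yellow,black,orange}; column 4 has {red,blue,white,orange} — only green is left for (r1,c4).
row 2 has {red,blue,green,orange}; column 1 has {red,blue,green,yellow,white} — only black is left for (r2,c1).
row 2 has {red,blue,green,black,orange}; column 7 has {red,green,yellow,black,orange} — only white is left for (r2,c7).
row 4 has {red,blue,green,yellow,black,white}; column 2 has {red,blue,black} — only orange is left for (r4,c2).
row 5 has {red,black,white}; column 1 has {red,blue,green,yellow,black,white} — only orange is left for (r5,c1).
row 5 has {red,black,white,orange}; column 4 has {red,blue,green,white,orange} — only yellow is left for (r5,c4).
row 5 has {red,yellow,black,white,orange}; column 7 has {red,green,yellow,black,white,orange} — only blue is left for (r5,c7).
row 7 has {red,blue,green,yellow,white,orange}; column 4 has {red,blue,green,yellow,white,orange} — only black is left for (r7,c4).
row 1 has {red,blue,green,yellow,black,orange}; column 2 has {red,blue,black,orange} — only white is left for (r1,c2).
row 2 has {red,blue,green,black,white,orange}; column 2 has {red,blue,black,white,orange} — only yellow is left for (r2,c2).
row 5 has {red,blue,yellow,black,white,orange}; column 2 has {red,blue,yellow,black,white,orange} — only green is left for (r5,c2).

blue white red green black yellow orange / black yellow orange blue green red white / green black yellow white blue orange red / white orange blue red yellow black green / orange green black yellow red white blue / yellow red green orange white blue black / red blue white black orange green yellow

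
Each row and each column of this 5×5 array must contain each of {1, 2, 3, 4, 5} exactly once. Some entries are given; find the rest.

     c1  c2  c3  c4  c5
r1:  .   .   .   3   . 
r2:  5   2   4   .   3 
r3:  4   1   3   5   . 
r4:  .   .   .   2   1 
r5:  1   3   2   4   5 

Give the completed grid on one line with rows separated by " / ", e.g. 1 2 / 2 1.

2 5 1 3 4 / 5 2 4 1 3 / 4 1 3 5 2 / 3 4 5 2 1 / 1 3 2 4 5

(r1,c1) = 2
(r1,c5) = 4
(r2,c4) = 1
(r3,c5) = 2
(r4,c1) = 3
(r4,c3) = 5
(r1,c2) = 5
(r1,c3) = 1
(r4,c2) = 4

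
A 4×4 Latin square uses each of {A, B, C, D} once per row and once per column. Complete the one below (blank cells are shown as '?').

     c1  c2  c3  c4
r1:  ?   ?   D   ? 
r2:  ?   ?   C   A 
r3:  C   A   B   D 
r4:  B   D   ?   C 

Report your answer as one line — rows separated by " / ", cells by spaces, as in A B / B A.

A C D B / D B C A / C A B D / B D A C

(r1,c1) = A
(r1,c4) = B
(r2,c1) = D
(r2,c2) = B
(r4,c3) = A
(r1,c2) = C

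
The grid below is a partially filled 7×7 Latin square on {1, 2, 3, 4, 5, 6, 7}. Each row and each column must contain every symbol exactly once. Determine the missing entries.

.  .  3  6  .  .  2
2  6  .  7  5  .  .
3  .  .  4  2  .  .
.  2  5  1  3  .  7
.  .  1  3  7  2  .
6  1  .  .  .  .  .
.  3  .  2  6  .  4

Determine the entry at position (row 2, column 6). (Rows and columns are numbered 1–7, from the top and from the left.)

3

At row 2, column 3: row 2 has {2,5,6,7}; column 3 has {1,3,5}; that leaves 4.
At row 4, column 1: row 4 has {1,2,3,5,7}; column 1 has {2,3,6}; that leaves 4.
At row 4, column 6: row 4 has {1,2,3,4,5,7}; column 6 has {2}; that leaves 6.
At row 5, column 1: row 5 has {1,2,3,7}; column 1 has {2,3,4,6}; that leaves 5.
At row 5, column 2: row 5 has {1,2,3,5,7}; column 2 has {1,2,3,6}; that leaves 4.
At row 5, column 7: row 5 has {1,2,3,4,5,7}; column 7 has {2,4,7}; that leaves 6.
At row 6, column 4: row 6 has {1,6}; column 4 has {1,2,3,4,6,7}; that leaves 5.
At row 6, column 5: row 6 has {1,5,6}; column 5 has {2,3,5,6,7}; that leaves 4.
At row 6, column 7: row 6 has {1,4,5,6}; column 7 has {2,4,6,7}; that leaves 3.
At row 7, column 3: row 7 has {2,3,4,6}; column 3 has {1,3,4,5}; that leaves 7.
At row 1, column 5: row 1 has {2,3,6}; column 5 has {2,3,4,5,6,7}; that leaves 1.
At row 2, column 7: row 2 has {2,4,5,6,7}; column 7 has {2,3,4,6,7}; that leaves 1.
At row 3, column 3: row 3 has {2,3,4}; column 3 has {1,3,4,5,7}; that leaves 6.
At row 3, column 7: row 3 has {2,3,4,6}; column 7 has {1,2,3,4,6,7}; that leaves 5.
At row 6, column 3: row 6 has {1,3,4,5,6}; column 3 has {1,3,4,5,6,7}; that leaves 2.
At row 6, column 6: row 6 has {1,2,3,4,5,6}; column 6 has {2,6}; that leaves 7.
At row 7, column 1: row 7 has {2,3,4,6,7}; column 1 has {2,3,4,5,6}; that leaves 1.
At row 7, column 6: row 7 has {1,2,3,4,6,7}; column 6 has {2,6,7}; that leaves 5.
At row 1, column 1: row 1 has {1,2,3,6}; column 1 has {1,2,3,4,5,6}; that leaves 7.
At row 1, column 2: row 1 has {1,2,3,6,7}; column 2 has {1,2,3,4,6}; that leaves 5.
At row 1, column 6: row 1 has {1,2,3,5,6,7}; column 6 has {2,5,6,7}; that leaves 4.
At row 2, column 6: row 2 has {1,2,4,5,6,7}; column 6 has {2,4,5,6,7}; that leaves 3.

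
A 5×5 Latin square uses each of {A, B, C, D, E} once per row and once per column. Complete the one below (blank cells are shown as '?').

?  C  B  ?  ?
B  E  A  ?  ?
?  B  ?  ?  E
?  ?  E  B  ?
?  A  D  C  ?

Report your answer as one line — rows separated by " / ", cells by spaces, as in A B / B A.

row 2 has {A,B,E}; column 4 has {B,C} — only D is left for (r2,c4).
row 2 has {A,B,D,E}; column 5 has {E} — only C is left for (r2,c5).
row 3 has {B,E}; column 3 has {A,B,D,E} — only C is left for (r3,c3).
row 3 has {B,C,E}; column 4 has {B,C,D} — only A is left for (r3,c4).
row 4 has {B,E}; column 2 has {A,B,C,E} — only D is left for (r4,c2).
row 4 has {B,D,E}; column 5 has {C,E} — only A is left for (r4,c5).
row 5 has {A,C,D}; column 1 has {B} — only E is left for (r5,c1).
row 5 has {A,C,D,E}; column 5 has {A,C,E} — only B is left for (r5,c5).
row 1 has {B,C}; column 4 has {A,B,C,D} — only E is left for (r1,c4).
row 1 has {B,C,E}; column 5 has {A,B,C,E} — only D is left for (r1,c5).
row 3 has {A,B,C,E}; column 1 has {B,E} — only D is left for (r3,c1).
row 4 has {A,B,D,E}; column 1 has {B,D,E} — only C is left for (r4,c1).
row 1 has {B,C,D,E}; column 1 has {B,C,D,E} — only A is left for (r1,c1).

A C B E D / B E A D C / D B C A E / C D E B A / E A D C B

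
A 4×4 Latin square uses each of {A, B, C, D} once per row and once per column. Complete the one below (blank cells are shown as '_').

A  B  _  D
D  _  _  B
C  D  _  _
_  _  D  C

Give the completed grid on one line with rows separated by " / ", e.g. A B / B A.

A B C D / D C A B / C D B A / B A D C

Cell (r1,c3): row 1 has {A,B,D}; column 3 has {D} → C.
Cell (r2,c3): row 2 has {B,D}; column 3 has {C,D} → A.
Cell (r3,c3): row 3 has {C,D}; column 3 has {A,C,D} → B.
Cell (r3,c4): row 3 has {B,C,D}; column 4 has {B,C,D} → A.
Cell (r4,c1): row 4 has {C,D}; column 1 has {A,C,D} → B.
Cell (r4,c2): row 4 has {B,C,D}; column 2 has {B,D} → A.
Cell (r2,c2): row 2 has {A,B,D}; column 2 has {A,B,D} → C.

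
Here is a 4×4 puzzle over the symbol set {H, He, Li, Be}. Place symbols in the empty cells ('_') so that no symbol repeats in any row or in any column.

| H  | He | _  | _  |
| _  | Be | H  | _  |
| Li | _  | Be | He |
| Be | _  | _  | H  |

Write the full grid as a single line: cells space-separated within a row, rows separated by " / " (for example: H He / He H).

(r1,c3): row 1 has {H,He}; column 3 has {H,Be}, so it must be Li.
(r1,c4): row 1 has {H,He,Li}; column 4 has {H,He}, so it must be Be.
(r2,c1): row 2 has {H,Be}; column 1 has {H,Li,Be}, so it must be He.
(r2,c4): row 2 has {H,He,Be}; column 4 has {H,He,Be}, so it must be Li.
(r3,c2): row 3 has {He,Li,Be}; column 2 has {He,Be}, so it must be H.
(r4,c2): row 4 has {H,Be}; column 2 has {H,He,Be}, so it must be Li.
(r4,c3): row 4 has {H,Li,Be}; column 3 has {H,Li,Be}, so it must be He.

H He Li Be / He Be H Li / Li H Be He / Be Li He H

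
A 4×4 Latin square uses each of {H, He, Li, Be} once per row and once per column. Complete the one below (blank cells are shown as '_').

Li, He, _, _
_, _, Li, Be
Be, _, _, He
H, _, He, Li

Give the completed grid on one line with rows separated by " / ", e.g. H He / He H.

Li He Be H / He H Li Be / Be Li H He / H Be He Li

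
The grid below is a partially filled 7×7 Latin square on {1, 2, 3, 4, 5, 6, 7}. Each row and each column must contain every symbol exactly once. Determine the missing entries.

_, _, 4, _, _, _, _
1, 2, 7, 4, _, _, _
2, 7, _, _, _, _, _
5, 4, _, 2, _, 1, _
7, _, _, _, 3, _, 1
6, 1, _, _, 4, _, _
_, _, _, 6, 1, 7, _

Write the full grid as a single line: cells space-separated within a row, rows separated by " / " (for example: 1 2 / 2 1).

3 5 4 1 2 6 7 / 1 2 7 4 5 3 6 / 2 7 1 3 6 5 4 / 5 4 6 2 7 1 3 / 7 6 2 5 3 4 1 / 6 1 3 7 4 2 5 / 4 3 5 6 1 7 2

Cell (r1,c1): row 1 has {4}; column 1 has {1,2,5,6,7} → 3.
Cell (r5,c4): row 5 has {1,3,7}; column 4 has {2,4,6} → 5.
Cell (r7,c1): row 7 has {1,6,7}; column 1 has {1,2,3,5,6,7} → 4.
Cell (r5,c2): row 5 has {1,3,5,7}; column 2 has {1,2,4,7} → 6.
Cell (r5,c3): row 5 has {1,3,5,6,7}; column 3 has {4,7} → 2.
Cell (r5,c6): row 5 has {1,2,3,5,6,7}; column 6 has {1,7} → 4.
Cell (r1,c2): row 1 has {3,4}; column 2 has {1,2,4,6,7} → 5.
Cell (r7,c2): row 7 has {1,4,6,7}; column 2 has {1,2,4,5,6,7} → 3.
Cell (r7,c3): row 7 has {1,3,4,6,7}; column 3 has {2,4,7} → 5.
Cell (r7,c7): row 7 has {1,3,4,5,6,7}; column 7 has {1} → 2.
Cell (r6,c3): row 6 has {1,4,6}; column 3 has {2,4,5,7} → 3.
Cell (r6,c4): row 6 has {1,3,4,6}; column 4 has {2,4,5,6} → 7.
Cell (r6,c7): row 6 has {1,3,4,6,7}; column 7 has {1,2} → 5.
Cell (r1,c4): row 1 has {3,4,5}; column 4 has {2,4,5,6,7} → 1.
Cell (r3,c4): row 3 has {2,7}; column 4 has {1,2,4,5,6,7} → 3.
Cell (r4,c3): row 4 has {1,2,4,5}; column 3 has {2,3,4,5,7} → 6.
Cell (r4,c5): row 4 has {1,2,4,5,6}; column 5 has {1,3,4} → 7.
Cell (r4,c7): row 4 has {1,2,4,5,6,7}; column 7 has {1,2,5} → 3.
Cell (r6,c6): row 6 has {1,3,4,5,6,7}; column 6 has {1,4,7} → 2.
Cell (r1,c6): row 1 has {1,3,4,5}; column 6 has {1,2,4,7} → 6.
Cell (r1,c7): row 1 has {1,3,4,5,6}; column 7 has {1,2,3,5} → 7.
Cell (r2,c7): row 2 has {1,2,4,7}; column 7 has {1,2,3,5,7} → 6.
Cell (r3,c3): row 3 has {2,3,7}; column 3 has {2,3,4,5,6,7} → 1.
Cell (r3,c6): row 3 has {1,2,3,7}; column 6 has {1,2,4,6,7} → 5.
Cell (r3,c7): row 3 has {1,2,3,5,7}; column 7 has {1,2,3,5,6,7} → 4.
Cell (r1,c5): row 1 has {1,3,4,5,6,7}; column 5 has {1,3,4,7} → 2.
Cell (r2,c5): row 2 has {1,2,4,6,7}; column 5 has {1,2,3,4,7} → 5.
Cell (r2,c6): row 2 has {1,2,4,5,6,7}; column 6 has {1,2,4,5,6,7} → 3.
Cell (r3,c5): row 3 has {1,2,3,4,5,7}; column 5 has {1,2,3,4,5,7} → 6.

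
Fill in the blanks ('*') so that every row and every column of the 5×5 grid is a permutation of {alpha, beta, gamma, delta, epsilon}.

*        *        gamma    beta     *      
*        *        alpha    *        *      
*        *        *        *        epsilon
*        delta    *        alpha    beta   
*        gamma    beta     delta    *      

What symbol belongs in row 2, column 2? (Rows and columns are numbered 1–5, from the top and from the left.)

At row 3, column 3: row 3 has {epsilon}; column 3 has {alpha,beta,gamma}; that leaves delta.
At row 3, column 4: row 3 has {delta,epsilon}; column 4 has {alpha,beta,delta}; that leaves gamma.
At row 4, column 3: row 4 has {alpha,beta,delta}; column 3 has {alpha,beta,gamma,delta}; that leaves epsilon.
At row 5, column 5: row 5 has {beta,gamma,delta}; column 5 has {beta,epsilon}; that leaves alpha.
At row 1, column 5: row 1 has {beta,gamma}; column 5 has {alpha,beta,epsilon}; that leaves delta.
At row 2, column 4: row 2 has {alpha}; column 4 has {alpha,beta,gamma,delta}; that leaves epsilon.
At row 2, column 5: row 2 has {alpha,epsilon}; column 5 has {alpha,beta,delta,epsilon}; that leaves gamma.
At row 4, column 1: row 4 has {alpha,beta,delta,epsilon}; column 1 is empty so far; that leaves gamma.
At row 5, column 1: row 5 has {alpha,beta,gamma,delta}; column 1 has {gamma}; that leaves epsilon.
At row 1, column 1: row 1 has {beta,gamma,delta}; column 1 has {gamma,epsilon}; that leaves alpha.
At row 1, column 2: row 1 has {alpha,beta,gamma,delta}; column 2 has {gamma,delta}; that leaves epsilon.
At row 2, column 2: row 2 has {alpha,gamma,epsilon}; column 2 has {gamma,delta,epsilon}; that leaves beta.

beta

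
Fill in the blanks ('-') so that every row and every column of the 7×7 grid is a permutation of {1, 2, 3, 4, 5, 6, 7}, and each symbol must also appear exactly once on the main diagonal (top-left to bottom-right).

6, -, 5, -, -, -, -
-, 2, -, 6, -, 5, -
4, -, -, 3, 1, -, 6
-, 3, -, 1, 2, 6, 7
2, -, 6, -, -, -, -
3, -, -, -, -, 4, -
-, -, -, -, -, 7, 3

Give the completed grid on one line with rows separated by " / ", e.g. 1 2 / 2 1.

6 7 5 4 3 1 2 / 7 2 3 6 4 5 1 / 4 5 7 3 1 2 6 / 5 3 4 1 2 6 7 / 2 1 6 7 5 3 4 / 3 6 1 2 7 4 5 / 1 4 2 5 6 7 3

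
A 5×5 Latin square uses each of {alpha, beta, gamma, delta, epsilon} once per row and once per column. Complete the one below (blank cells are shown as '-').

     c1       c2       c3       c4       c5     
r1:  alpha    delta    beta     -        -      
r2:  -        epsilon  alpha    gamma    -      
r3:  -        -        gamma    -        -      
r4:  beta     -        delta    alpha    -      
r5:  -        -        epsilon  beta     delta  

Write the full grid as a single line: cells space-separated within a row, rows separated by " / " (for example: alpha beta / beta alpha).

Cell (r1,c4): row 1 has {alpha,beta,delta}; column 4 has {alpha,beta,gamma} → epsilon.
Cell (r1,c5): row 1 has {alpha,beta,delta,epsilon}; column 5 has {delta} → gamma.
Cell (r2,c1): row 2 has {alpha,gamma,epsilon}; column 1 has {alpha,beta} → delta.
Cell (r2,c5): row 2 has {alpha,gamma,delta,epsilon}; column 5 has {gamma,delta} → beta.
Cell (r3,c1): row 3 has {gamma}; column 1 has {alpha,beta,delta} → epsilon.
Cell (r3,c4): row 3 has {gamma,epsilon}; column 4 has {alpha,beta,gamma,epsilon} → delta.
Cell (r3,c5): row 3 has {gamma,delta,epsilon}; column 5 has {beta,gamma,delta} → alpha.
Cell (r4,c2): row 4 has {alpha,beta,delta}; column 2 has {delta,epsilon} → gamma.
Cell (r4,c5): row 4 has {alpha,beta,gamma,delta}; column 5 has {alpha,beta,gamma,delta} → epsilon.
Cell (r5,c1): row 5 has {beta,delta,epsilon}; column 1 has {alpha,beta,delta,epsilon} → gamma.
Cell (r5,c2): row 5 has {beta,gamma,delta,epsilon}; column 2 has {gamma,delta,epsilon} → alpha.
Cell (r3,c2): row 3 has {alpha,gamma,delta,epsilon}; column 2 has {alpha,gamma,delta,epsilon} → beta.

alpha delta beta epsilon gamma / delta epsilon alpha gamma beta / epsilon beta gamma delta alpha / beta gamma delta alpha epsilon / gamma alpha epsilon beta delta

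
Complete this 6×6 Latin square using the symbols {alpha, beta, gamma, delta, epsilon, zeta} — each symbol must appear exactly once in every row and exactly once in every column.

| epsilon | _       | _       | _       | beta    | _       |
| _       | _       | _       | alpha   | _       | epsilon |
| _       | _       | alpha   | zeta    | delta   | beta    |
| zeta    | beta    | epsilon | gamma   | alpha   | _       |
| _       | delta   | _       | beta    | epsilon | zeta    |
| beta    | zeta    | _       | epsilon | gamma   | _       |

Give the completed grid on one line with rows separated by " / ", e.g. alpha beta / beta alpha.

epsilon alpha zeta delta beta gamma / delta gamma beta alpha zeta epsilon / gamma epsilon alpha zeta delta beta / zeta beta epsilon gamma alpha delta / alpha delta gamma beta epsilon zeta / beta zeta delta epsilon gamma alpha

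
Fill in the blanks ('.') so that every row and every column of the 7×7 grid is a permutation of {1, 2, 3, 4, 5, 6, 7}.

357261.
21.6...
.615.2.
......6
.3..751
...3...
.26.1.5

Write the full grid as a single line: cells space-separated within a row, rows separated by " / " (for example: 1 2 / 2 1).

(r1,c7) = 4
(r5,c4) = 4
(r7,c4) = 7
(r4,c4) = 1
(r5,c1) = 6
(r5,c3) = 2
(r7,c1) = 4
(r7,c6) = 3
(r3,c1) = 7
(r3,c7) = 3
(r4,c1) = 5
(r6,c1) = 1
(r2,c7) = 7
(r3,c5) = 4
(r6,c7) = 2
(r2,c6) = 4
(r4,c6) = 7
(r6,c5) = 5
(r6,c6) = 6
(r2,c5) = 3
(r4,c2) = 4
(r4,c3) = 3
(r4,c5) = 2
(r6,c2) = 7
(r6,c3) = 4
(r2,c3) = 5

3 5 7 2 6 1 4 / 2 1 5 6 3 4 7 / 7 6 1 5 4 2 3 / 5 4 3 1 2 7 6 / 6 3 2 4 7 5 1 / 1 7 4 3 5 6 2 / 4 2 6 7 1 3 5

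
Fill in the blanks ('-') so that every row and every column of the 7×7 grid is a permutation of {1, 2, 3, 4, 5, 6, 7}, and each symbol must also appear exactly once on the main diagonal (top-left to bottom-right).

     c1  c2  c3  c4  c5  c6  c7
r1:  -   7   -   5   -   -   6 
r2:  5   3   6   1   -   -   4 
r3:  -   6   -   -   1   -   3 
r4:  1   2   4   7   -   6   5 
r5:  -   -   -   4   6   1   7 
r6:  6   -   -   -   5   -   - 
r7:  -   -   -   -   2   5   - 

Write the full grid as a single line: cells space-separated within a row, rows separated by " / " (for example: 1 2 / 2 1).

2 7 1 5 4 3 6 / 5 3 6 1 7 2 4 / 4 6 5 2 1 7 3 / 1 2 4 7 3 6 5 / 3 5 2 4 6 1 7 / 6 1 7 3 5 4 2 / 7 4 3 6 2 5 1

(r2,c5) = 7
(r2,c6) = 2
(r3,c4) = 2
(r4,c5) = 3
(r5,c2) = 5
(r6,c4) = 3
(r6,c6) = 4
(r7,c4) = 6
(r7,c7) = 1
(r1,c1) = 2
(r1,c5) = 4
(r1,c6) = 3
(r3,c3) = 5
(r3,c6) = 7
(r5,c1) = 3
(r5,c3) = 2
(r6,c2) = 1
(r6,c3) = 7
(r6,c7) = 2
(r7,c2) = 4
(r7,c3) = 3
(r1,c3) = 1
(r3,c1) = 4
(r7,c1) = 7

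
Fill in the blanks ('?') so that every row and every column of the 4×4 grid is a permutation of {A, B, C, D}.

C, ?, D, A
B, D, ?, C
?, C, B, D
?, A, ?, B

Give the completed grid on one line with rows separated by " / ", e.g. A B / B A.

C B D A / B D A C / A C B D / D A C B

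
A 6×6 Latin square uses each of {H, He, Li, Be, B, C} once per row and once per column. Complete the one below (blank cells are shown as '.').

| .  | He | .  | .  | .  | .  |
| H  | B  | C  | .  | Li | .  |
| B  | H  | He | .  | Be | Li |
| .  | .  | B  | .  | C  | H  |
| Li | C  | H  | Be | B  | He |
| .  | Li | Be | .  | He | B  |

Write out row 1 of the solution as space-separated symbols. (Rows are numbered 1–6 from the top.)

Be He Li B H C

(r1,c3) = Li
(r1,c5) = H
(r2,c4) = He
(r2,c6) = Be
(r3,c4) = C
(r4,c2) = Be
(r4,c4) = Li
(r6,c1) = C
(r6,c4) = H
(r1,c1) = Be
(r1,c4) = B
(r1,c6) = C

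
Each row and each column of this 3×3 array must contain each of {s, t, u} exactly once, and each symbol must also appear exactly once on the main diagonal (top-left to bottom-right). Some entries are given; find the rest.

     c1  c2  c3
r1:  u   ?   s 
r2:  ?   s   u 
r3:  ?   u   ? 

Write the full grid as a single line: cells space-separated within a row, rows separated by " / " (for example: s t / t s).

(r1,c2): row 1 has {s,u}; column 2 has {s,u}, so it must be t.
(r2,c1): row 2 has {s,u}; column 1 has {u}, so it must be t.
(r3,c1): row 3 has {u}; column 1 has {t,u}, so it must be s.
(r3,c3): row 3 has {s,u}; column 3 has {s,u}; the diagonal has {s,u}, so it must be t.

u t s / t s u / s u t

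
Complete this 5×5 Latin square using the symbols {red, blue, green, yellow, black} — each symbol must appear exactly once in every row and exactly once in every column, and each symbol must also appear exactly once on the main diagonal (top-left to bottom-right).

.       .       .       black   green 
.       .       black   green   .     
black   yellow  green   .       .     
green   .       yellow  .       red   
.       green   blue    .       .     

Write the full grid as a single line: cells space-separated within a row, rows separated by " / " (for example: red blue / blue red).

yellow blue red black green / blue red black green yellow / black yellow green red blue / green black yellow blue red / red green blue yellow black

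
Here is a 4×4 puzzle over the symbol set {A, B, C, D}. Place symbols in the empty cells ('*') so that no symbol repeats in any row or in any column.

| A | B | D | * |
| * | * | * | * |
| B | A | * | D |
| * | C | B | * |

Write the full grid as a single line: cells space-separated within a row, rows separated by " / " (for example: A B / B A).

A B D C / C D A B / B A C D / D C B A

(r1,c4) = C
(r2,c2) = D
(r3,c3) = C
(r4,c1) = D
(r4,c4) = A
(r2,c1) = C
(r2,c3) = A
(r2,c4) = B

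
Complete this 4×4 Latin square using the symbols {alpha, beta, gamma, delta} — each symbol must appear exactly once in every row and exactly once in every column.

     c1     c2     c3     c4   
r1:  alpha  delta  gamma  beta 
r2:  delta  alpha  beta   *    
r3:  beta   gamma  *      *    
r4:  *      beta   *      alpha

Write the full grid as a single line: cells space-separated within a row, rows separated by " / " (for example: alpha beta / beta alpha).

alpha delta gamma beta / delta alpha beta gamma / beta gamma alpha delta / gamma beta delta alpha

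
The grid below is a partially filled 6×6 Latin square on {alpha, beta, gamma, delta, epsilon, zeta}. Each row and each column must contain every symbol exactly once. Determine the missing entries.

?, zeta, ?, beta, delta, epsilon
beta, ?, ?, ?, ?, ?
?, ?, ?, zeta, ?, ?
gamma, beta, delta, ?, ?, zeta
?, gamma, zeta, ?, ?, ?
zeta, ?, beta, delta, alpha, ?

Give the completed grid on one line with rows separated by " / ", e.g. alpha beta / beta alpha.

At row 1, column 1: row 1 has {beta,delta,epsilon,zeta}; column 1 has {beta,gamma,zeta}; that leaves alpha.
At row 1, column 3: row 1 has {alpha,beta,delta,epsilon,zeta}; column 3 has {beta,delta,zeta}; that leaves gamma.
At row 4, column 5: row 4 has {beta,gamma,delta,zeta}; column 5 has {alpha,delta}; that leaves epsilon.
At row 5, column 5: row 5 has {gamma,zeta}; column 5 has {alpha,delta,epsilon}; that leaves beta.
At row 6, column 2: row 6 has {alpha,beta,delta,zeta}; column 2 has {beta,gamma,zeta}; that leaves epsilon.
At row 6, column 6: row 6 has {alpha,beta,delta,epsilon,zeta}; column 6 has {epsilon,zeta}; that leaves gamma.
At row 3, column 5: row 3 has {zeta}; column 5 has {alpha,beta,delta,epsilon}; that leaves gamma.
At row 4, column 4: row 4 has {beta,gamma,delta,epsilon,zeta}; column 4 has {beta,delta,zeta}; that leaves alpha.
At row 5, column 4: row 5 has {beta,gamma,zeta}; column 4 has {alpha,beta,delta,zeta}; that leaves epsilon.
At row 2, column 4: row 2 has {beta}; column 4 has {alpha,beta,delta,epsilon,zeta}; that leaves gamma.
At row 2, column 5: row 2 has {beta,gamma}; column 5 has {alpha,beta,gamma,delta,epsilon}; that leaves zeta.
At row 5, column 1: row 5 has {beta,gamma,epsilon,zeta}; column 1 has {alpha,beta,gamma,zeta}; that leaves delta.
At row 5, column 6: row 5 has {beta,gamma,delta,epsilon,zeta}; column 6 has {gamma,epsilon,zeta}; that leaves alpha.
At row 2, column 6: row 2 has {beta,gamma,zeta}; column 6 has {alpha,gamma,epsilon,zeta}; that leaves delta.
At row 3, column 1: row 3 has {gamma,zeta}; column 1 has {alpha,beta,gamma,delta,zeta}; that leaves epsilon.
At row 3, column 3: row 3 has {gamma,epsilon,zeta}; column 3 has {beta,gamma,delta,zeta}; that leaves alpha.
At row 3, column 6: row 3 has {alpha,gamma,epsilon,zeta}; column 6 has {alpha,gamma,delta,epsilon,zeta}; that leaves beta.
At row 2, column 2: row 2 has {beta,gamma,delta,zeta}; column 2 has {beta,gamma,epsilon,zeta}; that leaves alpha.
At row 2, column 3: row 2 has {alpha,beta,gamma,delta,zeta}; column 3 has {alpha,beta,gamma,delta,zeta}; that leaves epsilon.
At row 3, column 2: row 3 has {alpha,beta,gamma,epsilon,zeta}; column 2 has {alpha,beta,gamma,epsilon,zeta}; that leaves delta.

alpha zeta gamma beta delta epsilon / beta alpha epsilon gamma zeta delta / epsilon delta alpha zeta gamma beta / gamma beta delta alpha epsilon zeta / delta gamma zeta epsilon beta alpha / zeta epsilon beta delta alpha gamma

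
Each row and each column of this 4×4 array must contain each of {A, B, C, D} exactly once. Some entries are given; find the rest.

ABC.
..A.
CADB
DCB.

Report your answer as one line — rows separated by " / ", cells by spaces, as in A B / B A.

A B C D / B D A C / C A D B / D C B A

At row 1, column 4: row 1 has {A,B,C}; column 4 has {B}; that leaves D.
At row 2, column 1: row 2 has {A}; column 1 has {A,C,D}; that leaves B.
At row 2, column 2: row 2 has {A,B}; column 2 has {A,B,C}; that leaves D.
At row 2, column 4: row 2 has {A,B,D}; column 4 has {B,D}; that leaves C.
At row 4, column 4: row 4 has {B,C,D}; column 4 has {B,C,D}; that leaves A.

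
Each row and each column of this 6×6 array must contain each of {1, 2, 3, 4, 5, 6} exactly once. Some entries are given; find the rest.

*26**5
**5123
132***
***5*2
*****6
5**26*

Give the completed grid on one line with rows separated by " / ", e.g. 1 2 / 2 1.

3 2 6 4 1 5 / 4 6 5 1 2 3 / 1 3 2 6 5 4 / 6 1 4 5 3 2 / 2 5 1 3 4 6 / 5 4 3 2 6 1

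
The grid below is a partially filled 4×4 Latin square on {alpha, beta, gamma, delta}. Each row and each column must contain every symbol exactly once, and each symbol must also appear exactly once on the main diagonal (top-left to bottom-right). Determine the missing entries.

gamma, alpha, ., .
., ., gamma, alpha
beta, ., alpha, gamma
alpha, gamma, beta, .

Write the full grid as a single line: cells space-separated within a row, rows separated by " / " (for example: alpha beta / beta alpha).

gamma alpha delta beta / delta beta gamma alpha / beta delta alpha gamma / alpha gamma beta delta

row 1 has {alpha,gamma}; column 3 has {alpha,beta,gamma} — only delta is left for (r1,c3).
row 1 has {alpha,gamma,delta}; column 4 has {alpha,gamma} — only beta is left for (r1,c4).
row 2 has {alpha,gamma}; column 1 has {alpha,beta,gamma} — only delta is left for (r2,c1).
row 2 has {alpha,gamma,delta}; column 2 has {alpha,gamma}; the diagonal has {alpha,gamma} — only beta is left for (r2,c2).
row 3 has {alpha,beta,gamma}; column 2 has {alpha,beta,gamma} — only delta is left for (r3,c2).
row 4 has {alpha,beta,gamma}; column 4 has {alpha,beta,gamma}; the diagonal has {alpha,beta,gamma} — only delta is left for (r4,c4).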